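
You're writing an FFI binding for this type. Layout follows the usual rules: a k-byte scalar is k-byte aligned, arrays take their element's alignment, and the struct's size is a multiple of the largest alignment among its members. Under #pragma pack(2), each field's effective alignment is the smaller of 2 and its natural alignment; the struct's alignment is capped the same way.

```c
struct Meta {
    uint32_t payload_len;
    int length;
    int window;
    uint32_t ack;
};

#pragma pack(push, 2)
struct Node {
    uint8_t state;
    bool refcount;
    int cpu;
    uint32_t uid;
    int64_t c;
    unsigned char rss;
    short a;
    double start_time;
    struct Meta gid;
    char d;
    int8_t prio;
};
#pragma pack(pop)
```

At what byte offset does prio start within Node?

Meta: @0: payload_len [4B, align 4] → 4; @4: length [4B, align 4] → 8; @8: window [4B, align 4] → 12; @12: ack [4B, align 4] → 16; size 16, align 4
@0: state [1B, align 1] → 1
@1: refcount [1B, align 1] → 2
@2: cpu [4B, align 2] → 6
@6: uid [4B, align 2] → 10
@10: c [8B, align 2] → 18
@18: rss [1B, align 1] → 19
+1 pad (align 2)
@20: a [2B, align 2] → 22
@22: start_time [8B, align 2] → 30
@30: gid [16B, align 2] → 46
@46: d [1B, align 1] → 47
@47: prio [1B, align 1] → 48

47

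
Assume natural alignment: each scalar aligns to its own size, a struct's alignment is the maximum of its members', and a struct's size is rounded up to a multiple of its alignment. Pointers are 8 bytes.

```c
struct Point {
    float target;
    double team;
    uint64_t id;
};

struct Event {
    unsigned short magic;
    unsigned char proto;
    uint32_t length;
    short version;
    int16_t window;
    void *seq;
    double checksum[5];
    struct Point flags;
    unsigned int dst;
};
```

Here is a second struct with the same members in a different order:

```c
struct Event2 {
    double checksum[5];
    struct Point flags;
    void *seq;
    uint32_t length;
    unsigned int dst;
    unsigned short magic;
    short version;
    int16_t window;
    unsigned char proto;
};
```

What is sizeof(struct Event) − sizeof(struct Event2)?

Point: target at 0 (size 4, align 4) → ends 4; pad 4 to align 8 for team; team at 8 (size 8, align 8) → ends 16; id at 16 (size 8, align 8) → ends 24; total 24 bytes, alignment 8
magic at 0 (size 2, align 2) → ends 2
proto at 2 (size 1, align 1) → ends 3
pad 1 to align 4 for length
length at 4 (size 4, align 4) → ends 8
version at 8 (size 2, align 2) → ends 10
window at 10 (size 2, align 2) → ends 12
pad 4 to align 8 for seq
seq at 16 (size 8, align 8) → ends 24
checksum at 24 (size 40, align 8) → ends 64
flags at 64 (size 24, align 8) → ends 88
dst at 88 (size 4, align 4) → ends 92
tail pad 4 to reach multiple of 8
total 96 bytes, alignment 8
— Event2 —
checksum at 0 (size 40, align 8) → ends 40
flags at 40 (size 24, align 8) → ends 64
seq at 64 (size 8, align 8) → ends 72
length at 72 (size 4, align 4) → ends 76
dst at 76 (size 4, align 4) → ends 80
magic at 80 (size 2, align 2) → ends 82
version at 82 (size 2, align 2) → ends 84
window at 84 (size 2, align 2) → ends 86
proto at 86 (size 1, align 1) → ends 87
tail pad 1 to reach multiple of 8
total 88 bytes, alignment 8
96 − 88 = 8

8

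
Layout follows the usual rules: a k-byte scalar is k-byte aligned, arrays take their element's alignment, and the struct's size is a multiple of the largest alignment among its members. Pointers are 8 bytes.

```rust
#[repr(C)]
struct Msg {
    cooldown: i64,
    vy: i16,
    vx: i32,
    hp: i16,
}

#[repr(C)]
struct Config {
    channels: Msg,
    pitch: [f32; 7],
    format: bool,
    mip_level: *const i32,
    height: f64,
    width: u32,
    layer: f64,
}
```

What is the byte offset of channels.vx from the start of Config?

Msg: @0: cooldown [8B, align 8] → 8; @8: vy [2B, align 2] → 10; +2 pad (align 4); @12: vx [4B, align 4] → 16; @16: hp [2B, align 2] → 18; +6 tail pad (align 8); size 24, align 8
@0: channels [24B, align 8] → 24
within Msg: vx at 12
0 + 12 = 12

12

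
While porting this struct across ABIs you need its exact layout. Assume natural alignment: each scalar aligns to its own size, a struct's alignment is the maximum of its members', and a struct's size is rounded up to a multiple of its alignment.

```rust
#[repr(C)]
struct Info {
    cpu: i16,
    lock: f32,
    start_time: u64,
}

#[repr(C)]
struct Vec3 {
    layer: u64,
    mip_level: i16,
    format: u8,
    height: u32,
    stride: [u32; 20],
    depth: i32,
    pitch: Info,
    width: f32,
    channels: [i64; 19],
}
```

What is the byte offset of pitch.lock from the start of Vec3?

Info: @0: cpu [2B, align 2] → 2; +2 pad (align 4); @4: lock [4B, align 4] → 8; @8: start_time [8B, align 8] → 16; size 16, align 8
@0: layer [8B, align 8] → 8
@8: mip_level [2B, align 2] → 10
@10: format [1B, align 1] → 11
+1 pad (align 4)
@12: height [4B, align 4] → 16
@16: stride [80B, align 4] → 96
@96: depth [4B, align 4] → 100
+4 pad (align 8)
@104: pitch [16B, align 8] → 120
within Info: lock at 4
104 + 4 = 108

108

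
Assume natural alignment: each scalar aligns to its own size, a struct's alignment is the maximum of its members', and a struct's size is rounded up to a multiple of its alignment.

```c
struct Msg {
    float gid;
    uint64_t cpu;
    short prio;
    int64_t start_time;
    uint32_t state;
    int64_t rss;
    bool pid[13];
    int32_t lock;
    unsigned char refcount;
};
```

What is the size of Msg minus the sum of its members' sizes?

0..4  gid  (4B, 4-aligned)
4..8  -- padding (4B)
8..16  cpu  (8B, 8-aligned)
16..18  prio  (2B, 2-aligned)
18..24  -- padding (6B)
24..32  start_time  (8B, 8-aligned)
32..36  state  (4B, 4-aligned)
36..40  -- padding (4B)
40..48  rss  (8B, 8-aligned)
48..61  pid  (13B, 1-aligned)
61..64  -- padding (3B)
64..68  lock  (4B, 4-aligned)
68..69  refcount  (1B, 1-aligned)
69..72  -- tail padding (3B)
sizeof = 72, alignof = 8
data bytes 52, size 72 → padding 20

20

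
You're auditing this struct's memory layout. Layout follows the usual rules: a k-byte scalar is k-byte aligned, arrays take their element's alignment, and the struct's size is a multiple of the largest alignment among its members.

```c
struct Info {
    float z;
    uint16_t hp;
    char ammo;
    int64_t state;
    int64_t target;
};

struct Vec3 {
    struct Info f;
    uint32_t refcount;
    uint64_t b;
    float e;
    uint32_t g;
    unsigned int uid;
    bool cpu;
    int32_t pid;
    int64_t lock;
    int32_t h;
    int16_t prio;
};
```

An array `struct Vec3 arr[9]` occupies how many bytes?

Info: @0: z [4B, align 4] → 4; @4: hp [2B, align 2] → 6; @6: ammo [1B, align 1] → 7; +1 pad (align 8); @8: state [8B, align 8] → 16; @16: target [8B, align 8] → 24; size 24, align 8
@0: f [24B, align 8] → 24
@24: refcount [4B, align 4] → 28
+4 pad (align 8)
@32: b [8B, align 8] → 40
@40: e [4B, align 4] → 44
@44: g [4B, align 4] → 48
@48: uid [4B, align 4] → 52
@52: cpu [1B, align 1] → 53
+3 pad (align 4)
@56: pid [4B, align 4] → 60
+4 pad (align 8)
@64: lock [8B, align 8] → 72
@72: h [4B, align 4] → 76
@76: prio [2B, align 2] → 78
+2 tail pad (align 8)
size 80, align 8
array of 9: 9 × 80 = 720

720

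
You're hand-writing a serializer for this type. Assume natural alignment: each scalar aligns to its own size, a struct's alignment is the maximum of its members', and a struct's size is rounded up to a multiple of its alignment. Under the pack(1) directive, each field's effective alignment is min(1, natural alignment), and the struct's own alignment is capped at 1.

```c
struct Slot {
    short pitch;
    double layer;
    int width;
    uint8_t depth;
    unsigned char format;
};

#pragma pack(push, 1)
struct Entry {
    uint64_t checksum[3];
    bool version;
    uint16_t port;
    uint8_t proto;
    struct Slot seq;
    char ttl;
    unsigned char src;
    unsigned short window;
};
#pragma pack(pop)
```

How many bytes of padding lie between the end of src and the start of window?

Slot: pitch at 0 (size 2, align 2) → ends 2; pad 6 to align 8 for layer; layer at 8 (size 8, align 8) → ends 16; width at 16 (size 4, align 4) → ends 20; depth at 20 (size 1, align 1) → ends 21; format at 21 (size 1, align 1) → ends 22; tail pad 2 to reach multiple of 8; total 24 bytes, alignment 8
checksum at 0 (size 24, align 1) → ends 24
version at 24 (size 1, align 1) → ends 25
port at 25 (size 2, align 1) → ends 27
proto at 27 (size 1, align 1) → ends 28
seq at 28 (size 24, align 1) → ends 52
ttl at 52 (size 1, align 1) → ends 53
src at 53 (size 1, align 1) → ends 54
window at 54 (size 2, align 1) → ends 56

0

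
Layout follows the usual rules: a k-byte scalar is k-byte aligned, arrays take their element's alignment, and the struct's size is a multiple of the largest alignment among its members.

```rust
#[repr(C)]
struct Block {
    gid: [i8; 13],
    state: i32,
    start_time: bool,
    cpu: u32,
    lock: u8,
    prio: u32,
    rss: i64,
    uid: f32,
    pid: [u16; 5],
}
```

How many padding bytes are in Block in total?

0..13  gid  (13B, 1-aligned)
13..16  -- padding (3B)
16..20  state  (4B, 4-aligned)
20..21  start_time  (1B, 1-aligned)
21..24  -- padding (3B)
24..28  cpu  (4B, 4-aligned)
28..29  lock  (1B, 1-aligned)
29..32  -- padding (3B)
32..36  prio  (4B, 4-aligned)
36..40  -- padding (4B)
40..48  rss  (8B, 8-aligned)
48..52  uid  (4B, 4-aligned)
52..62  pid  (10B, 2-aligned)
62..64  -- tail padding (2B)
sizeof = 64, alignof = 8
data bytes 49, size 64 → padding 15

15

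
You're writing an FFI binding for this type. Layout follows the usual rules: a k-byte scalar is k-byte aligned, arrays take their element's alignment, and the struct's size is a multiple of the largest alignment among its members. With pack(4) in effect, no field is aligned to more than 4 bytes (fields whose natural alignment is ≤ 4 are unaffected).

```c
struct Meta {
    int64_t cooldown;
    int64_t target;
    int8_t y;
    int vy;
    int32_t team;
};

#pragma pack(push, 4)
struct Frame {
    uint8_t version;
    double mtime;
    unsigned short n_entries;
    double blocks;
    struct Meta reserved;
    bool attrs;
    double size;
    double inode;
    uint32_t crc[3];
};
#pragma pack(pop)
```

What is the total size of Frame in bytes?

Meta: 0..8  cooldown  (8B, 8-aligned); 8..16  target  (8B, 8-aligned); 16..17  y  (1B, 1-aligned); 17..20  -- padding (3B); 20..24  vy  (4B, 4-aligned); 24..28  team  (4B, 4-aligned); 28..32  -- tail padding (4B); sizeof = 32, alignof = 8
0..1  version  (1B, 1-aligned)
1..4  -- padding (3B)
4..12  mtime  (8B, 4-aligned)
12..14  n_entries  (2B, 2-aligned)
14..16  -- padding (2B)
16..24  blocks  (8B, 4-aligned)
24..56  reserved  (32B, 4-aligned)
56..57  attrs  (1B, 1-aligned)
57..60  -- padding (3B)
60..68  size  (8B, 4-aligned)
68..76  inode  (8B, 4-aligned)
76..88  crc  (12B, 4-aligned)
sizeof = 88, alignof = 4

88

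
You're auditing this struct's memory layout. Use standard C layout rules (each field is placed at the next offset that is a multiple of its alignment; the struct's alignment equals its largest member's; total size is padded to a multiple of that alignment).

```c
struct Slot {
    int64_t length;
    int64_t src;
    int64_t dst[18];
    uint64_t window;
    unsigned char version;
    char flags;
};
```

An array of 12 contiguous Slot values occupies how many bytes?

2112

0..8  length  (8B, 8-aligned)
8..16  src  (8B, 8-aligned)
16..160  dst  (144B, 8-aligned)
160..168  window  (8B, 8-aligned)
168..169  version  (1B, 1-aligned)
169..170  flags  (1B, 1-aligned)
170..176  -- tail padding (6B)
sizeof = 176, alignof = 8
array of 12: 12 × 176 = 2112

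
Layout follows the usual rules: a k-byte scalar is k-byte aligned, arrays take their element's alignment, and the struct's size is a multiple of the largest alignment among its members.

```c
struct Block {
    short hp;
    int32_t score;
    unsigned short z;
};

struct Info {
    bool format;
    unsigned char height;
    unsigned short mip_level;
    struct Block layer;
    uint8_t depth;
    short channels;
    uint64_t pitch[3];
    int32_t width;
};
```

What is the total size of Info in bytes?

56 bytes

Block: hp at 0 (size 2, align 2) → ends 2; pad 2 to align 4 for score; score at 4 (size 4, align 4) → ends 8; z at 8 (size 2, align 2) → ends 10; tail pad 2 to reach multiple of 4; total 12 bytes, alignment 4
format at 0 (size 1, align 1) → ends 1
height at 1 (size 1, align 1) → ends 2
mip_level at 2 (size 2, align 2) → ends 4
layer at 4 (size 12, align 4) → ends 16
depth at 16 (size 1, align 1) → ends 17
pad 1 to align 2 for channels
channels at 18 (size 2, align 2) → ends 20
pad 4 to align 8 for pitch
pitch at 24 (size 24, align 8) → ends 48
width at 48 (size 4, align 4) → ends 52
tail pad 4 to reach multiple of 8
total 56 bytes, alignment 8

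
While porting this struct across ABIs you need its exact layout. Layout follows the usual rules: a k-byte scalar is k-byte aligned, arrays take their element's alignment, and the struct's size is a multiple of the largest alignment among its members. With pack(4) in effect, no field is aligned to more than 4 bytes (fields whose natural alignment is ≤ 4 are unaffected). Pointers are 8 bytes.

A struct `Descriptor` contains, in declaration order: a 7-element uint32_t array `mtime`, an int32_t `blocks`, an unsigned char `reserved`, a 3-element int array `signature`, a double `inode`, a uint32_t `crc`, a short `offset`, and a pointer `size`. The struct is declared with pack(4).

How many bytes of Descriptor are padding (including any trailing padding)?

mtime at 0 (size 28, align 4) → ends 28
blocks at 28 (size 4, align 4) → ends 32
reserved at 32 (size 1, align 1) → ends 33
pad 3 to align 4 for signature
signature at 36 (size 12, align 4) → ends 48
inode at 48 (size 8, align 4) → ends 56
crc at 56 (size 4, align 4) → ends 60
offset at 60 (size 2, align 2) → ends 62
pad 2 to align 4 for size
size at 64 (size 8, align 4) → ends 72
total 72 bytes, alignment 4
data bytes 67, size 72 → padding 5

5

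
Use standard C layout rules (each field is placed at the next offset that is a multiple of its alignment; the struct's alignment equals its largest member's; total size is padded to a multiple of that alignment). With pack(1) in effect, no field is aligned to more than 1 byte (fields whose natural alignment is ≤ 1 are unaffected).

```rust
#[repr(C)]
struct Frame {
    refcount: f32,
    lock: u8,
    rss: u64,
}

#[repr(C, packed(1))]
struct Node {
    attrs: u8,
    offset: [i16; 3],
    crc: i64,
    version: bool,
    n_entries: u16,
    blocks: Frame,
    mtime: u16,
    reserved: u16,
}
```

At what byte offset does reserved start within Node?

36

Frame: @0: refcount [4B, align 4] → 4; @4: lock [1B, align 1] → 5; +3 pad (align 8); @8: rss [8B, align 8] → 16; size 16, align 8
@0: attrs [1B, align 1] → 1
@1: offset [6B, align 1] → 7
@7: crc [8B, align 1] → 15
@15: version [1B, align 1] → 16
@16: n_entries [2B, align 1] → 18
@18: blocks [16B, align 1] → 34
@34: mtime [2B, align 1] → 36
@36: reserved [2B, align 1] → 38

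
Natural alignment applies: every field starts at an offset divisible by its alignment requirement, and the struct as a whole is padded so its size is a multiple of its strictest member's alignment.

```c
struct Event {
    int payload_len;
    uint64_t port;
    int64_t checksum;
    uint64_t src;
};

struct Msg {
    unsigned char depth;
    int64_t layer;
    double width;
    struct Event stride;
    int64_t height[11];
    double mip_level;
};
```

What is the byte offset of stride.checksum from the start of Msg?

40

Event: 0..4  payload_len  (4B, 4-aligned); 4..8  -- padding (4B); 8..16  port  (8B, 8-aligned); 16..24  checksum  (8B, 8-aligned); 24..32  src  (8B, 8-aligned); sizeof = 32, alignof = 8
0..1  depth  (1B, 1-aligned)
1..8  -- padding (7B)
8..16  layer  (8B, 8-aligned)
16..24  width  (8B, 8-aligned)
24..56  stride  (32B, 8-aligned)
within Event: checksum at 16
24 + 16 = 40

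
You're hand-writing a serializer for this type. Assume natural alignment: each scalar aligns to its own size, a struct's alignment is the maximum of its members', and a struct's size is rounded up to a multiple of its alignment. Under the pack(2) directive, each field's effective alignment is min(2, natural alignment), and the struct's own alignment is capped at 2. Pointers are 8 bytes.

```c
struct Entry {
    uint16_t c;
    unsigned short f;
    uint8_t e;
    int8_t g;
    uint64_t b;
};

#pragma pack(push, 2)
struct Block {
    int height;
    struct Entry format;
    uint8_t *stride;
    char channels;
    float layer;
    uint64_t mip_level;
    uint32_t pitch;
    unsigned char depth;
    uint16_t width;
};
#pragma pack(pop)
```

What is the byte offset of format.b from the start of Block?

12

Entry: @0: c [2B, align 2] → 2; @2: f [2B, align 2] → 4; @4: e [1B, align 1] → 5; @5: g [1B, align 1] → 6; +2 pad (align 8); @8: b [8B, align 8] → 16; size 16, align 8
@0: height [4B, align 2] → 4
@4: format [16B, align 2] → 20
within Entry: b at 8
4 + 8 = 12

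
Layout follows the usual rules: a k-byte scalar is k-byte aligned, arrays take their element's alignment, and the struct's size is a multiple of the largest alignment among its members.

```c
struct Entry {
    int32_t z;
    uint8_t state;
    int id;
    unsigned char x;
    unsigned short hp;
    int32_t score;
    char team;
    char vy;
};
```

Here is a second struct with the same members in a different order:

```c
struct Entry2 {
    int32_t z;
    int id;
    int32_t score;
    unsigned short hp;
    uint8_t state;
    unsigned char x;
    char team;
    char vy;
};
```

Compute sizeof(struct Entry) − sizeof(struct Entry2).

z at 0 (size 4, align 4) → ends 4
state at 4 (size 1, align 1) → ends 5
pad 3 to align 4 for id
id at 8 (size 4, align 4) → ends 12
x at 12 (size 1, align 1) → ends 13
pad 1 to align 2 for hp
hp at 14 (size 2, align 2) → ends 16
score at 16 (size 4, align 4) → ends 20
team at 20 (size 1, align 1) → ends 21
vy at 21 (size 1, align 1) → ends 22
tail pad 2 to reach multiple of 4
total 24 bytes, alignment 4
— Entry2 —
z at 0 (size 4, align 4) → ends 4
id at 4 (size 4, align 4) → ends 8
score at 8 (size 4, align 4) → ends 12
hp at 12 (size 2, align 2) → ends 14
state at 14 (size 1, align 1) → ends 15
x at 15 (size 1, align 1) → ends 16
team at 16 (size 1, align 1) → ends 17
vy at 17 (size 1, align 1) → ends 18
tail pad 2 to reach multiple of 4
total 20 bytes, alignment 4
24 − 20 = 4

4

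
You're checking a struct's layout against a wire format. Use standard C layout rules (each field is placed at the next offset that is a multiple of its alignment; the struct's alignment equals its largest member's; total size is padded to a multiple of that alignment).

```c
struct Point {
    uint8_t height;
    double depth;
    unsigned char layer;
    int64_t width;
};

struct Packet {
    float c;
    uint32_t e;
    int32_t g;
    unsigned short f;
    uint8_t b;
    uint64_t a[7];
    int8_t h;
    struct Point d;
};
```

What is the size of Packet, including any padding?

Point: @0: height [1B, align 1] → 1; +7 pad (align 8); @8: depth [8B, align 8] → 16; @16: layer [1B, align 1] → 17; +7 pad (align 8); @24: width [8B, align 8] → 32; size 32, align 8
@0: c [4B, align 4] → 4
@4: e [4B, align 4] → 8
@8: g [4B, align 4] → 12
@12: f [2B, align 2] → 14
@14: b [1B, align 1] → 15
+1 pad (align 8)
@16: a [56B, align 8] → 72
@72: h [1B, align 1] → 73
+7 pad (align 8)
@80: d [32B, align 8] → 112
size 112, align 8

112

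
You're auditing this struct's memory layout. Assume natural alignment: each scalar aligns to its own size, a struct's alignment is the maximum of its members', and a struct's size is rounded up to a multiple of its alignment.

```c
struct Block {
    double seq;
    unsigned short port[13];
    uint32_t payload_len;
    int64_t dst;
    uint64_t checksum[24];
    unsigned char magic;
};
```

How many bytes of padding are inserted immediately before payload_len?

2

seq at 0 (size 8, align 8) → ends 8
port at 8 (size 26, align 2) → ends 34
pad 2 to align 4 for payload_len
payload_len at 36 (size 4, align 4) → ends 40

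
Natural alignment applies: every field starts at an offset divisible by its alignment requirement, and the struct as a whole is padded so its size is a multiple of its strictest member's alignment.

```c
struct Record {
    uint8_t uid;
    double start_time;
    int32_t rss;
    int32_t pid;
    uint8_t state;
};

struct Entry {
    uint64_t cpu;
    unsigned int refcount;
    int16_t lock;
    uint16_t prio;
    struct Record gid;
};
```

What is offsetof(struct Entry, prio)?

Record: @0: uid [1B, align 1] → 1; +7 pad (align 8); @8: start_time [8B, align 8] → 16; @16: rss [4B, align 4] → 20; @20: pid [4B, align 4] → 24; @24: state [1B, align 1] → 25; +7 tail pad (align 8); size 32, align 8
@0: cpu [8B, align 8] → 8
@8: refcount [4B, align 4] → 12
@12: lock [2B, align 2] → 14
@14: prio [2B, align 2] → 16

14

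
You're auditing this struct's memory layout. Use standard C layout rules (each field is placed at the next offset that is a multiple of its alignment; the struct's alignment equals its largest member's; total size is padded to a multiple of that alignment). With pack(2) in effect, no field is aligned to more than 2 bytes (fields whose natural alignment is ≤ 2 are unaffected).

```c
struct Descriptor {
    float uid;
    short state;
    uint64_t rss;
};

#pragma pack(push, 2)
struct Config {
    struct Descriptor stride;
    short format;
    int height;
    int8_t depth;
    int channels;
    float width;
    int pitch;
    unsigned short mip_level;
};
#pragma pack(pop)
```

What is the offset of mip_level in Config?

Descriptor: 0..4  uid  (4B, 4-aligned); 4..6  state  (2B, 2-aligned); 6..8  -- padding (2B); 8..16  rss  (8B, 8-aligned); sizeof = 16, alignof = 8
0..16  stride  (16B, 2-aligned)
16..18  format  (2B, 2-aligned)
18..22  height  (4B, 2-aligned)
22..23  depth  (1B, 1-aligned)
23..24  -- padding (1B)
24..28  channels  (4B, 2-aligned)
28..32  width  (4B, 2-aligned)
32..36  pitch  (4B, 2-aligned)
36..38  mip_level  (2B, 2-aligned)

36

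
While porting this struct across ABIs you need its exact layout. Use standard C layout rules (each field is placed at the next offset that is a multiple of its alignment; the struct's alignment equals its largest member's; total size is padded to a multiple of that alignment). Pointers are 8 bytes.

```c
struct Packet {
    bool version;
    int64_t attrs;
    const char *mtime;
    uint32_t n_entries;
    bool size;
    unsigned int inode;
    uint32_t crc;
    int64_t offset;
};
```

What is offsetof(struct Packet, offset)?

40

version at 0 (size 1, align 1) → ends 1
pad 7 to align 8 for attrs
attrs at 8 (size 8, align 8) → ends 16
mtime at 16 (size 8, align 8) → ends 24
n_entries at 24 (size 4, align 4) → ends 28
size at 28 (size 1, align 1) → ends 29
pad 3 to align 4 for inode
inode at 32 (size 4, align 4) → ends 36
crc at 36 (size 4, align 4) → ends 40
offset at 40 (size 8, align 8) → ends 48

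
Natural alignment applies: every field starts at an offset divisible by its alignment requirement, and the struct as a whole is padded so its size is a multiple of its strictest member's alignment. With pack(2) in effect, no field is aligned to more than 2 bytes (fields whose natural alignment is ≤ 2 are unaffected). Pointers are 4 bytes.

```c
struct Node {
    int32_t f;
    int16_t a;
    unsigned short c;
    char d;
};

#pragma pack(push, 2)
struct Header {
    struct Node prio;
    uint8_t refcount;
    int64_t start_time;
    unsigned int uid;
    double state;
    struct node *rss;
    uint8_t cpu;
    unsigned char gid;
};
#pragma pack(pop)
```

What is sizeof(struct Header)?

Node: 0..4  f  (4B, 4-aligned); 4..6  a  (2B, 2-aligned); 6..8  c  (2B, 2-aligned); 8..9  d  (1B, 1-aligned); 9..12  -- tail padding (3B); sizeof = 12, alignof = 4
0..12  prio  (12B, 2-aligned)
12..13  refcount  (1B, 1-aligned)
13..14  -- padding (1B)
14..22  start_time  (8B, 2-aligned)
22..26  uid  (4B, 2-aligned)
26..34  state  (8B, 2-aligned)
34..38  rss  (4B, 2-aligned)
38..39  cpu  (1B, 1-aligned)
39..40  gid  (1B, 1-aligned)
sizeof = 40, alignof = 2

40 bytes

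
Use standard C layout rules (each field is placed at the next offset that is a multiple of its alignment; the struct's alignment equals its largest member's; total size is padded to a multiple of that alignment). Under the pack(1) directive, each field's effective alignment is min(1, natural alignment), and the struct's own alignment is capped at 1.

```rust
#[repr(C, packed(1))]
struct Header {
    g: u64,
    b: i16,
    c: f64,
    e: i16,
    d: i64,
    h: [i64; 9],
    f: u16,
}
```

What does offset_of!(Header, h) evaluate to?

0..8  g  (8B, 1-aligned)
8..10  b  (2B, 1-aligned)
10..18  c  (8B, 1-aligned)
18..20  e  (2B, 1-aligned)
20..28  d  (8B, 1-aligned)
28..100  h  (72B, 1-aligned)

28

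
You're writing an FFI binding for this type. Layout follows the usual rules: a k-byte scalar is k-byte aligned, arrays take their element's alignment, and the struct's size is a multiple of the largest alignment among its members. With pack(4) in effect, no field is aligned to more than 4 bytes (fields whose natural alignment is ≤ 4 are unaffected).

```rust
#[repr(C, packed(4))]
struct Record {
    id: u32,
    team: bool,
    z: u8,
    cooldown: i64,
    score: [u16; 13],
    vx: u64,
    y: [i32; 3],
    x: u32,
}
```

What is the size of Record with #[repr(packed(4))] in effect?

68

0..4  id  (4B, 4-aligned)
4..5  team  (1B, 1-aligned)
5..6  z  (1B, 1-aligned)
6..8  -- padding (2B)
8..16  cooldown  (8B, 4-aligned)
16..42  score  (26B, 2-aligned)
42..44  -- padding (2B)
44..52  vx  (8B, 4-aligned)
52..64  y  (12B, 4-aligned)
64..68  x  (4B, 4-aligned)
sizeof = 68, alignof = 4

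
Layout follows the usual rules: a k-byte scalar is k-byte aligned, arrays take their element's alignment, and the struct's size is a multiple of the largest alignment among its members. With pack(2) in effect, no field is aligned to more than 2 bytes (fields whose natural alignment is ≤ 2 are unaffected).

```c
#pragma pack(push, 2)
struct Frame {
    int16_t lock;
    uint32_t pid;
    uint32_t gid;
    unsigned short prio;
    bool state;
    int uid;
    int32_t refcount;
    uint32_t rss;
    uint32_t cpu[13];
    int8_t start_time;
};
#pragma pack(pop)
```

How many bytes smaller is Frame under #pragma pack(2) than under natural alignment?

natural layout:
  0..2  lock  (2B, 2-aligned)
  2..4  -- padding (2B)
  4..8  pid  (4B, 4-aligned)
  8..12  gid  (4B, 4-aligned)
  12..14  prio  (2B, 2-aligned)
  14..15  state  (1B, 1-aligned)
  15..16  -- padding (1B)
  16..20  uid  (4B, 4-aligned)
  20..24  refcount  (4B, 4-aligned)
  24..28  rss  (4B, 4-aligned)
  28..80  cpu  (52B, 4-aligned)
  80..81  start_time  (1B, 1-aligned)
  81..84  -- tail padding (3B)
  sizeof = 84, alignof = 4
packed(2) layout:
  0..2  lock  (2B, 2-aligned)
  2..6  pid  (4B, 2-aligned)
  6..10  gid  (4B, 2-aligned)
  10..12  prio  (2B, 2-aligned)
  12..13  state  (1B, 1-aligned)
  13..14  -- padding (1B)
  14..18  uid  (4B, 2-aligned)
  18..22  refcount  (4B, 2-aligned)
  22..26  rss  (4B, 2-aligned)
  26..78  cpu  (52B, 2-aligned)
  78..79  start_time  (1B, 1-aligned)
  79..80  -- tail padding (1B)
  sizeof = 80, alignof = 2
84 − 80 = 4

4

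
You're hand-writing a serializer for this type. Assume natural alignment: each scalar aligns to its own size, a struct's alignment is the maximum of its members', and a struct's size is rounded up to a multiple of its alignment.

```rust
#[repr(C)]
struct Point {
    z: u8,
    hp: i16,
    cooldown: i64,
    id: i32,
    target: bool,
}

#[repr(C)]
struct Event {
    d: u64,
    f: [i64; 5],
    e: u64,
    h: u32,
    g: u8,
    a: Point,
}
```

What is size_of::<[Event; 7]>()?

Point: @0: z [1B, align 1] → 1; +1 pad (align 2); @2: hp [2B, align 2] → 4; +4 pad (align 8); @8: cooldown [8B, align 8] → 16; @16: id [4B, align 4] → 20; @20: target [1B, align 1] → 21; +3 tail pad (align 8); size 24, align 8
@0: d [8B, align 8] → 8
@8: f [40B, align 8] → 48
@48: e [8B, align 8] → 56
@56: h [4B, align 4] → 60
@60: g [1B, align 1] → 61
+3 pad (align 8)
@64: a [24B, align 8] → 88
size 88, align 8
array of 7: 7 × 88 = 616

616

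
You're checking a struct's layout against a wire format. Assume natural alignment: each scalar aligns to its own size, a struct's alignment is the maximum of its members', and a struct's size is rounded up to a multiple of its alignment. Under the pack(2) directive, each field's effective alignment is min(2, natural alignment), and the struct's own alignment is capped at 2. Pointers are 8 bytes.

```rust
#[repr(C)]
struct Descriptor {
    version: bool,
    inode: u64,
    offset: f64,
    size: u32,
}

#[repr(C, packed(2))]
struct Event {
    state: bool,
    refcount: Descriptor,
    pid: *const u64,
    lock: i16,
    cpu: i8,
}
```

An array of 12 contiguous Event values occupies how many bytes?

552

Descriptor: 0..1  version  (1B, 1-aligned); 1..8  -- padding (7B); 8..16  inode  (8B, 8-aligned); 16..24  offset  (8B, 8-aligned); 24..28  size  (4B, 4-aligned); 28..32  -- tail padding (4B); sizeof = 32, alignof = 8
0..1  state  (1B, 1-aligned)
1..2  -- padding (1B)
2..34  refcount  (32B, 2-aligned)
34..42  pid  (8B, 2-aligned)
42..44  lock  (2B, 2-aligned)
44..45  cpu  (1B, 1-aligned)
45..46  -- tail padding (1B)
sizeof = 46, alignof = 2
array of 12: 12 × 46 = 552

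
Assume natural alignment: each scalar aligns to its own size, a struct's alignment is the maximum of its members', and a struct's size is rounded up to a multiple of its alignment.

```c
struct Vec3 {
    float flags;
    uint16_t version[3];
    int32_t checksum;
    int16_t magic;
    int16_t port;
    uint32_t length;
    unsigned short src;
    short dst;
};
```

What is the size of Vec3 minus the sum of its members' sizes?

2

@0: flags [4B, align 4] → 4
@4: version [6B, align 2] → 10
+2 pad (align 4)
@12: checksum [4B, align 4] → 16
@16: magic [2B, align 2] → 18
@18: port [2B, align 2] → 20
@20: length [4B, align 4] → 24
@24: src [2B, align 2] → 26
@26: dst [2B, align 2] → 28
size 28, align 4
data bytes 26, size 28 → padding 2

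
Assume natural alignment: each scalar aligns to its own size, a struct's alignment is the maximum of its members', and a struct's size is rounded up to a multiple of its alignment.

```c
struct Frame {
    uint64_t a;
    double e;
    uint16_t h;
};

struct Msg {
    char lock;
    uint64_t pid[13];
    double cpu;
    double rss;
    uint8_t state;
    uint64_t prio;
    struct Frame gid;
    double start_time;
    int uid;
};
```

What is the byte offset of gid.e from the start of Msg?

152

Frame: 0..8  a  (8B, 8-aligned); 8..16  e  (8B, 8-aligned); 16..18  h  (2B, 2-aligned); 18..24  -- tail padding (6B); sizeof = 24, alignof = 8
0..1  lock  (1B, 1-aligned)
1..8  -- padding (7B)
8..112  pid  (104B, 8-aligned)
112..120  cpu  (8B, 8-aligned)
120..128  rss  (8B, 8-aligned)
128..129  state  (1B, 1-aligned)
129..136  -- padding (7B)
136..144  prio  (8B, 8-aligned)
144..168  gid  (24B, 8-aligned)
within Frame: e at 8
144 + 8 = 152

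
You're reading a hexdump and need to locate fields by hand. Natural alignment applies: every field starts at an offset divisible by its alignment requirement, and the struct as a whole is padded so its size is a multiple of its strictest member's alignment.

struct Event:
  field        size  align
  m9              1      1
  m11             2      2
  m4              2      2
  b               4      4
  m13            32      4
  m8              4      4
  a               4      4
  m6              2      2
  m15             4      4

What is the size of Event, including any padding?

60 bytes

0..1  m9  (1B, 1-aligned)
1..2  -- padding (1B)
2..4  m11  (2B, 2-aligned)
4..6  m4  (2B, 2-aligned)
6..8  -- padding (2B)
8..12  b  (4B, 4-aligned)
12..44  m13  (32B, 4-aligned)
44..48  m8  (4B, 4-aligned)
48..52  a  (4B, 4-aligned)
52..54  m6  (2B, 2-aligned)
54..56  -- padding (2B)
56..60  m15  (4B, 4-aligned)
sizeof = 60, alignof = 4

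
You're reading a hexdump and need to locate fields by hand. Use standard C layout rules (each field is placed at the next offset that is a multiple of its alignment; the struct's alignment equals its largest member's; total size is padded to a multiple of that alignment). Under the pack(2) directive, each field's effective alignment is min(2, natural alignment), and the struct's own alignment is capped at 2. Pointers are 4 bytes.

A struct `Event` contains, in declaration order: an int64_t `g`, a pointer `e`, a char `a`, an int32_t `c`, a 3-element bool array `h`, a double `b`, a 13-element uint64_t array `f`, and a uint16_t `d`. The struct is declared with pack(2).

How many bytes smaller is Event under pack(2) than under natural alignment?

8

natural layout:
  g at 0 (size 8, align 8) → ends 8
  e at 8 (size 4, align 4) → ends 12
  a at 12 (size 1, align 1) → ends 13
  pad 3 to align 4 for c
  c at 16 (size 4, align 4) → ends 20
  h at 20 (size 3, align 1) → ends 23
  pad 1 to align 8 for b
  b at 24 (size 8, align 8) → ends 32
  f at 32 (size 104, align 8) → ends 136
  d at 136 (size 2, align 2) → ends 138
  tail pad 6 to reach multiple of 8
  total 144 bytes, alignment 8
packed(2) layout:
  g at 0 (size 8, align 2) → ends 8
  e at 8 (size 4, align 2) → ends 12
  a at 12 (size 1, align 1) → ends 13
  pad 1 to align 2 for c
  c at 14 (size 4, align 2) → ends 18
  h at 18 (size 3, align 1) → ends 21
  pad 1 to align 2 for b
  b at 22 (size 8, align 2) → ends 30
  f at 30 (size 104, align 2) → ends 134
  d at 134 (size 2, align 2) → ends 136
  total 136 bytes, alignment 2
144 − 136 = 8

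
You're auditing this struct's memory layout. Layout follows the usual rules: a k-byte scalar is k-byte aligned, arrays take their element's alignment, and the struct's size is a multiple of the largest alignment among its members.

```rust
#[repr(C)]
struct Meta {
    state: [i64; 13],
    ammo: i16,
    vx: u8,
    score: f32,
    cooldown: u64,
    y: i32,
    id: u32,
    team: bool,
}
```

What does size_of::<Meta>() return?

136

@0: state [104B, align 8] → 104
@104: ammo [2B, align 2] → 106
@106: vx [1B, align 1] → 107
+1 pad (align 4)
@108: score [4B, align 4] → 112
@112: cooldown [8B, align 8] → 120
@120: y [4B, align 4] → 124
@124: id [4B, align 4] → 128
@128: team [1B, align 1] → 129
+7 tail pad (align 8)
size 136, align 8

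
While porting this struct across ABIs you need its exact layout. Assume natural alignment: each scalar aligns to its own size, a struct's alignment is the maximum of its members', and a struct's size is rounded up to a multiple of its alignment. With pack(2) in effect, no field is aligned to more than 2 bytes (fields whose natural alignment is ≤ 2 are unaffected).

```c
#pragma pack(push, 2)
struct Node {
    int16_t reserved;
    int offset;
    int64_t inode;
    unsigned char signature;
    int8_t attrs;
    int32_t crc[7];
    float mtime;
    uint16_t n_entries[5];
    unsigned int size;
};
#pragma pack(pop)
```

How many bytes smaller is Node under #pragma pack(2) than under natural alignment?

10

natural layout:
  reserved at 0 (size 2, align 2) → ends 2
  pad 2 to align 4 for offset
  offset at 4 (size 4, align 4) → ends 8
  inode at 8 (size 8, align 8) → ends 16
  signature at 16 (size 1, align 1) → ends 17
  attrs at 17 (size 1, align 1) → ends 18
  pad 2 to align 4 for crc
  crc at 20 (size 28, align 4) → ends 48
  mtime at 48 (size 4, align 4) → ends 52
  n_entries at 52 (size 10, align 2) → ends 62
  pad 2 to align 4 for size
  size at 64 (size 4, align 4) → ends 68
  tail pad 4 to reach multiple of 8
  total 72 bytes, alignment 8
packed(2) layout:
  reserved at 0 (size 2, align 2) → ends 2
  offset at 2 (size 4, align 2) → ends 6
  inode at 6 (size 8, align 2) → ends 14
  signature at 14 (size 1, align 1) → ends 15
  attrs at 15 (size 1, align 1) → ends 16
  crc at 16 (size 28, align 2) → ends 44
  mtime at 44 (size 4, align 2) → ends 48
  n_entries at 48 (size 10, align 2) → ends 58
  size at 58 (size 4, align 2) → ends 62
  total 62 bytes, alignment 2
72 − 62 = 10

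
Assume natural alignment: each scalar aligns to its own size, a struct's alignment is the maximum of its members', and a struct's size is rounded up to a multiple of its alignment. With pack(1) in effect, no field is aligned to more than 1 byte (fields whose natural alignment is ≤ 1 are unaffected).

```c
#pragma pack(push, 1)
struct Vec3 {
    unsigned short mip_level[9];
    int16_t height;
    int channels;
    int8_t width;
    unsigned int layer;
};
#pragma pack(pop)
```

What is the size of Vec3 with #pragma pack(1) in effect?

29

@0: mip_level [18B, align 1] → 18
@18: height [2B, align 1] → 20
@20: channels [4B, align 1] → 24
@24: width [1B, align 1] → 25
@25: layer [4B, align 1] → 29
size 29, align 1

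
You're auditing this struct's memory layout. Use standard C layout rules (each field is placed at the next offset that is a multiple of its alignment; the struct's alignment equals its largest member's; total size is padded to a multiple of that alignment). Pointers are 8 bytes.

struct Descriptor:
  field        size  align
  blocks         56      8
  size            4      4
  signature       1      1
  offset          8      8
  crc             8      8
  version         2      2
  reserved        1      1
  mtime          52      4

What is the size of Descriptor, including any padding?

blocks at 0 (size 56, align 8) → ends 56
size at 56 (size 4, align 4) → ends 60
signature at 60 (size 1, align 1) → ends 61
pad 3 to align 8 for offset
offset at 64 (size 8, align 8) → ends 72
crc at 72 (size 8, align 8) → ends 80
version at 80 (size 2, align 2) → ends 82
reserved at 82 (size 1, align 1) → ends 83
pad 1 to align 4 for mtime
mtime at 84 (size 52, align 4) → ends 136
total 136 bytes, alignment 8

136 bytes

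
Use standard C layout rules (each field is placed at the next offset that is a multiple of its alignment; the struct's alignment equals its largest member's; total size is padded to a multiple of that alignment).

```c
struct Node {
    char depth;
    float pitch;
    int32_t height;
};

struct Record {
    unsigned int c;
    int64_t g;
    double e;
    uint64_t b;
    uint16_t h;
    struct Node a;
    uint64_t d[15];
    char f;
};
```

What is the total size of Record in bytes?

Node: @0: depth [1B, align 1] → 1; +3 pad (align 4); @4: pitch [4B, align 4] → 8; @8: height [4B, align 4] → 12; size 12, align 4
@0: c [4B, align 4] → 4
+4 pad (align 8)
@8: g [8B, align 8] → 16
@16: e [8B, align 8] → 24
@24: b [8B, align 8] → 32
@32: h [2B, align 2] → 34
+2 pad (align 4)
@36: a [12B, align 4] → 48
@48: d [120B, align 8] → 168
@168: f [1B, align 1] → 169
+7 tail pad (align 8)
size 176, align 8

176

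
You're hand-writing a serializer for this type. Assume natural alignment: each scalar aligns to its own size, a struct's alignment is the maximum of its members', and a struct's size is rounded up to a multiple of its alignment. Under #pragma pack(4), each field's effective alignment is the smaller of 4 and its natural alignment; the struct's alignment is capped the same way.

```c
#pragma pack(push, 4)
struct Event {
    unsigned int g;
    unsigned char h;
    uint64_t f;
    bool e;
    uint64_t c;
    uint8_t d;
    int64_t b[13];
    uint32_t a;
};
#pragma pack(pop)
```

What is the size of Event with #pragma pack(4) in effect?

g at 0 (size 4, align 4) → ends 4
h at 4 (size 1, align 1) → ends 5
pad 3 to align 4 for f
f at 8 (size 8, align 4) → ends 16
e at 16 (size 1, align 1) → ends 17
pad 3 to align 4 for c
c at 20 (size 8, align 4) → ends 28
d at 28 (size 1, align 1) → ends 29
pad 3 to align 4 for b
b at 32 (size 104, align 4) → ends 136
a at 136 (size 4, align 4) → ends 140
total 140 bytes, alignment 4

140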